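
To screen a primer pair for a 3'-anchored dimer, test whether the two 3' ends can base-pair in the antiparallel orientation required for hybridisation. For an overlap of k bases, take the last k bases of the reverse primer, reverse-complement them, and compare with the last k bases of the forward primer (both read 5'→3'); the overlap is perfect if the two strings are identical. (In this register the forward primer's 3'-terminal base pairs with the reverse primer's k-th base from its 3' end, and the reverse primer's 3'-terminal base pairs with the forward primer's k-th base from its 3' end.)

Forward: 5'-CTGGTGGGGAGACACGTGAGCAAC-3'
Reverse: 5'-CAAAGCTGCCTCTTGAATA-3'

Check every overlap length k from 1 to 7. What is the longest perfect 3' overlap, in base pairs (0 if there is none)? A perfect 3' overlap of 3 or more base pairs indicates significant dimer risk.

Last 7 bases (5'→3') — forward …GAGCAAC, reverse …TTGAATA.
Reverse complement of the reverse primer's last 7 bases: TATTCAA; its first k bases are the reverse complement of the reverse primer's last k bases, so a perfect k-base overlap needs the forward primer's last k bases to equal them.
Comparing (forward last k vs required): k=1: C vs T ✗; k=2: AC vs TA ✗; k=3: AAC vs TAT ✗; k=4: CAAC vs TATT ✗; k=5: GCAAC vs TATTC ✗; k=6: AGCAAC vs TATTCA ✗; k=7: GAGCAAC vs TATTCAA ✗.
No overlap length from 1 to 7 is perfect, so the longest perfect 3' overlap is 0.

Longest perfect overlap: 0 complementary base pairs; below the dimer-risk threshold (threshold 3).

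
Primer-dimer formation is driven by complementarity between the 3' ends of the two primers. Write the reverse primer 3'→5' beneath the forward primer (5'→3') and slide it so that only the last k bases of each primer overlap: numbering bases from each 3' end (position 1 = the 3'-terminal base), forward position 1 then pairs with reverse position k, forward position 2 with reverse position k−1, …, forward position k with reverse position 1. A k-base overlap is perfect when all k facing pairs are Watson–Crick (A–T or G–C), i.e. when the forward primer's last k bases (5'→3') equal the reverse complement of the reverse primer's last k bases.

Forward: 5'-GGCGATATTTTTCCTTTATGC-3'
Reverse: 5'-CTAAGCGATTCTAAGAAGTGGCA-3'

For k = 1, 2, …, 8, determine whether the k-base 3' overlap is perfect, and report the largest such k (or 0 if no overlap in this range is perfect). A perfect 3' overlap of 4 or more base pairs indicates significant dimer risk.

Longest perfect overlap: 3 complementary base pairs; below the dimer-risk threshold (threshold 4).

Last 8 bases (5'→3') — forward …CTTTATGC, reverse …AAGTGGCA.
Reverse complement of the reverse primer's last 8 bases: TGCCACTT; its first k bases are the reverse complement of the reverse primer's last k bases, so a perfect k-base overlap needs the forward primer's last k bases to equal them.
Comparing (forward last k vs required): k=1: C vs T ✗; k=2: GC vs TG ✗; k=3: TGC vs TGC ✓; k=4: ATGC vs TGCC ✗; k=5: TATGC vs TGCCA ✗; k=6: TTATGC vs TGCCAC ✗; k=7: TTTATGC vs TGCCACT ✗; k=8: CTTTATGC vs TGCCACTT ✗.
Only k = 3 is perfect, so the longest perfect 3' overlap is 3.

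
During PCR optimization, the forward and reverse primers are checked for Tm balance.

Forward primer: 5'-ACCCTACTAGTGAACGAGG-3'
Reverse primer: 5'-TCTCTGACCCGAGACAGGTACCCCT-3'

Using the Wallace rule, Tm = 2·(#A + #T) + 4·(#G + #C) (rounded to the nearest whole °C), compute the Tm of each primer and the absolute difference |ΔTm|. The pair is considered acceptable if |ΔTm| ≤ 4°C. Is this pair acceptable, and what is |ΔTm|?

Forward: A=6 T=3 G=5 C=5 → Tm = 2·9 + 4·10 = 58°C.
Reverse: A=5 T=5 G=5 C=10 → Tm = 2·10 + 4·15 = 80°C.
|ΔTm| = |58 − 80| = 22°C, > 4°C.

|ΔTm| = 22°C; the pair is not acceptable.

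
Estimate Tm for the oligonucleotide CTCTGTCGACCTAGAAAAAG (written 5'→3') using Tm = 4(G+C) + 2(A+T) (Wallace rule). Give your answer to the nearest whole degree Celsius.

58°C

Base counts: A=7, T=4, G=4, C=5 (length 20).
Tm = 2·(7+4) + 4·(4+5) = 2·11 + 4·9 = 22 + 36 = 58°C.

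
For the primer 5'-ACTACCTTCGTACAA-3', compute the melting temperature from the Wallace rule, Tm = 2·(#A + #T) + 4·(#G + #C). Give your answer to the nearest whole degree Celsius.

42°C

Base counts: A=5, T=4, G=1, C=5 (length 15).
Tm = 2·(5+4) + 4·(1+5) = 2·9 + 4·6 = 18 + 24 = 42°C.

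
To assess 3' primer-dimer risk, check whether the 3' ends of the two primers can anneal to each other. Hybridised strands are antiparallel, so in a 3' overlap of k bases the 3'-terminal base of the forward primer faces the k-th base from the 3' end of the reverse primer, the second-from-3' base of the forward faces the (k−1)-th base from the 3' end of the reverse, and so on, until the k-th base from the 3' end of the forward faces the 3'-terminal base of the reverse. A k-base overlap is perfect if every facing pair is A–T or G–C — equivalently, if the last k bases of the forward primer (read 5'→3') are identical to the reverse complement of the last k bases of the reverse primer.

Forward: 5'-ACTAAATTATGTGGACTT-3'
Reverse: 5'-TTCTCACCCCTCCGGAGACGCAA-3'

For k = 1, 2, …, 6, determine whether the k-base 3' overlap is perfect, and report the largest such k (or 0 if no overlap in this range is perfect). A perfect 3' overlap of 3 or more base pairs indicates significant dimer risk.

Longest perfect overlap: 2 complementary base pairs; below the dimer-risk threshold (threshold 3).

Last 6 bases (5'→3') — forward …GGACTT, reverse …ACGCAA.
Reverse complement of the reverse primer's last 6 bases: TTGCGT; its first k bases are the reverse complement of the reverse primer's last k bases, so a perfect k-base overlap needs the forward primer's last k bases to equal them.
Comparing (forward last k vs required): k=1: T vs T ✓; k=2: TT vs TT ✓; k=3: CTT vs TTG ✗; k=4: ACTT vs TTGC ✗; k=5: GACTT vs TTGCG ✗; k=6: GGACTT vs TTGCGT ✗.
Perfect overlaps at k = 1, 2; the largest is 2.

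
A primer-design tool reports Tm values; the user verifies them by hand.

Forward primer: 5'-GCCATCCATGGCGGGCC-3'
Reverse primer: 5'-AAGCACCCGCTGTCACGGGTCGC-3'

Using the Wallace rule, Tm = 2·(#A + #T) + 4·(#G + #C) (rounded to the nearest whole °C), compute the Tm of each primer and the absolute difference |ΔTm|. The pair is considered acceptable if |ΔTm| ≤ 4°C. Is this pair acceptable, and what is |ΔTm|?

|ΔTm| = 18°C; the pair is not acceptable.

Forward: A=2 T=2 G=6 C=7 → Tm = 2·4 + 4·13 = 60°C.
Reverse: A=4 T=3 G=7 C=9 → Tm = 2·7 + 4·16 = 78°C.
|ΔTm| = |60 − 78| = 18°C, > 4°C.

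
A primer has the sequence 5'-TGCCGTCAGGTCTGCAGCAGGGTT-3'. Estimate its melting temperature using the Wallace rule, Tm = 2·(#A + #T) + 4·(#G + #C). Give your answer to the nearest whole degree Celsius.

Base counts: A=3, T=6, G=9, C=6 (length 24).
Tm = 2·(3+6) + 4·(9+6) = 2·9 + 4·15 = 18 + 60 = 78°C.

78°C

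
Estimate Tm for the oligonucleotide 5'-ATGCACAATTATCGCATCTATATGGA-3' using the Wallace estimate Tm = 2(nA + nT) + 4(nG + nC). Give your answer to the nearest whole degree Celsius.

Base counts: A=9, T=8, G=4, C=5 (length 26).
Tm = 2·(9+8) + 4·(4+5) = 2·17 + 4·9 = 34 + 36 = 70°C.

70°C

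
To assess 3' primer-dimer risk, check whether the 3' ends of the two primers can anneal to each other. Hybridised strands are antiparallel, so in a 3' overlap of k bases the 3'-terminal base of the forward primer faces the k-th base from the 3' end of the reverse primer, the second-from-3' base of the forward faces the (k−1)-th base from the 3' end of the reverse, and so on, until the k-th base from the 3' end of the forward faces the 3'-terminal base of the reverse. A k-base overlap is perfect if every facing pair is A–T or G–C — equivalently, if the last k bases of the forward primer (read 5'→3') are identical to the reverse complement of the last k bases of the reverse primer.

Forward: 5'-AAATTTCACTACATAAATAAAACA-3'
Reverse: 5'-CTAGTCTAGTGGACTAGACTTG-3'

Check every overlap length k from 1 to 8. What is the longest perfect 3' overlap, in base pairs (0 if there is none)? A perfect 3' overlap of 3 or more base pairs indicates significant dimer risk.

Longest perfect overlap: 2 complementary base pairs; below the dimer-risk threshold (threshold 3).

Last 8 bases (5'→3') — forward …ATAAAACA, reverse …TAGACTTG.
Reverse complement of the reverse primer's last 8 bases: CAAGTCTA; its first k bases are the reverse complement of the reverse primer's last k bases, so a perfect k-base overlap needs the forward primer's last k bases to equal them.
Comparing (forward last k vs required): k=1: A vs C ✗; k=2: CA vs CA ✓; k=3: ACA vs CAA ✗; k=4: AACA vs CAAG ✗; k=5: AAACA vs CAAGT ✗; k=6: AAAACA vs CAAGTC ✗; k=7: TAAAACA vs CAAGTCT ✗; k=8: ATAAAACA vs CAAGTCTA ✗.
Only k = 2 is perfect, so the longest perfect 3' overlap is 2.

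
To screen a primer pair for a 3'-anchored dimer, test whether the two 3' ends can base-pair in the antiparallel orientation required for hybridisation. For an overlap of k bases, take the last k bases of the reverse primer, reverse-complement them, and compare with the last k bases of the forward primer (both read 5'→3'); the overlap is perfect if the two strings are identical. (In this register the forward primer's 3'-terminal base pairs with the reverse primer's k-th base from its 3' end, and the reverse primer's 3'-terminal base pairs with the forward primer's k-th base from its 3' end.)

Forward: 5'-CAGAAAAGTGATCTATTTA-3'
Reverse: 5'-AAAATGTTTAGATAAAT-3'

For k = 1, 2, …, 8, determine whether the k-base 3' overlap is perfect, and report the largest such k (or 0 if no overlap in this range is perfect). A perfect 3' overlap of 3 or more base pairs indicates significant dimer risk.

Longest perfect overlap: 5 complementary base pairs; significant dimer risk (threshold 3).

Last 8 bases (5'→3') — forward …TCTATTTA, reverse …AGATAAAT.
Reverse complement of the reverse primer's last 8 bases: ATTTATCT; its first k bases are the reverse complement of the reverse primer's last k bases, so a perfect k-base overlap needs the forward primer's last k bases to equal them.
Comparing (forward last k vs required): k=1: A vs A ✓; k=2: TA vs AT ✗; k=3: TTA vs ATT ✗; k=4: TTTA vs ATTT ✗; k=5: ATTTA vs ATTTA ✓; k=6: TATTTA vs ATTTAT ✗; k=7: CTATTTA vs ATTTATC ✗; k=8: TCTATTTA vs ATTTATCT ✗.
Perfect overlaps at k = 1, 5; the largest is 5.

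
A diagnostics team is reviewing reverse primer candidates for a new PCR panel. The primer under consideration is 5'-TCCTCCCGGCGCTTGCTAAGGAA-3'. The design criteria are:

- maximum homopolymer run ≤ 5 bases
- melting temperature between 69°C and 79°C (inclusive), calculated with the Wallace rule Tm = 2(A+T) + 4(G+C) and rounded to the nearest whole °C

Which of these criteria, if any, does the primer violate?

Meets all criteria.

Base counts: A=4, T=5, G=6, C=8 (length 23).
homopolymer run: longest run = 3 ✓
Tm: Tm = 2·9 + 4·14 = 74°C ✓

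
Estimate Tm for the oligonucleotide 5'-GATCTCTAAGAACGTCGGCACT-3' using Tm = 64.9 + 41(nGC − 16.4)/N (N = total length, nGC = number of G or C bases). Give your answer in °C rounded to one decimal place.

Base counts: A=6, T=5, G=5, C=6; G+C = 11, N = 22.
Tm = 64.9 + 41·(11 − 16.4)/22 = 64.9 + -221.40/22 = 54.8°C.

54.8°C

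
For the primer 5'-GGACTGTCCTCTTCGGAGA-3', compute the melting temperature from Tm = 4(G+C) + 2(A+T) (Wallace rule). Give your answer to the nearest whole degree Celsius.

Base counts: A=3, T=5, G=6, C=5 (length 19).
Tm = 2·(3+5) + 4·(6+5) = 2·8 + 4·11 = 16 + 44 = 60°C.

60°C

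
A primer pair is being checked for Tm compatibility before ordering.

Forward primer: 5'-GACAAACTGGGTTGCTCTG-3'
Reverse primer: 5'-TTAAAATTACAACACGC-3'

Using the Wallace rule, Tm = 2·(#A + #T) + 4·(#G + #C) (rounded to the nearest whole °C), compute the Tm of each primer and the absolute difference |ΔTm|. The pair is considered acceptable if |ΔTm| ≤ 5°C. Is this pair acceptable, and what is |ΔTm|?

|ΔTm| = 14°C; the pair is not acceptable.

Forward: A=4 T=5 G=6 C=4 → Tm = 2·9 + 4·10 = 58°C.
Reverse: A=8 T=4 G=1 C=4 → Tm = 2·12 + 4·5 = 44°C.
|ΔTm| = |58 − 44| = 14°C, > 5°C.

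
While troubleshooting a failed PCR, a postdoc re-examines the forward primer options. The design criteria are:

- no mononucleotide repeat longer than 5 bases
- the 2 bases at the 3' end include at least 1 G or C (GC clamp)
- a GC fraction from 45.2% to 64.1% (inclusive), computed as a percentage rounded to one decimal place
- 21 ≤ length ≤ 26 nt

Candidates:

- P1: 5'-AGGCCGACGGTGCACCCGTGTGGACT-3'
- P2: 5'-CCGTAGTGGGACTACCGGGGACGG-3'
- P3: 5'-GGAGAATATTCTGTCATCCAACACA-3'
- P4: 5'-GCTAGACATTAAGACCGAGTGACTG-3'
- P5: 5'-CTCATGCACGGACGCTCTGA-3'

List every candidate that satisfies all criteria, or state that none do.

P4 only.

P1 (26 nt, A=4 T=4 G=10 C=8): longest run = 3 ✓; 3' end CT has 1 G/C ✓; GC 18/26 = 69.2%, outside 45.2–64.1% ✗; length 26 ✓ — fails.
P2 (24 nt, A=4 T=3 G=11 C=6): longest run = 4 ✓; 3' end GG has 2 G/C ✓; GC 17/24 = 70.8%, outside 45.2–64.1% ✗; length 24 ✓ — fails.
P3 (25 nt, A=9 T=6 G=4 C=6): longest run = 2 ✓; 3' end CA has 1 G/C ✓; GC 10/25 = 40.0%, outside 45.2–64.1% ✗; length 25 ✓ — fails.
P4 (25 nt, A=8 T=5 G=7 C=5): longest run = 2 ✓; 3' end TG has 1 G/C ✓; GC 12/25 = 48.0% ✓; length 25 ✓ — passes.
P5 (20 nt, A=4 T=4 G=5 C=7): longest run = 2 ✓; 3' end GA has 1 G/C ✓; GC 12/20 = 60.0% ✓; length 20, outside 21–26 ✗ — fails.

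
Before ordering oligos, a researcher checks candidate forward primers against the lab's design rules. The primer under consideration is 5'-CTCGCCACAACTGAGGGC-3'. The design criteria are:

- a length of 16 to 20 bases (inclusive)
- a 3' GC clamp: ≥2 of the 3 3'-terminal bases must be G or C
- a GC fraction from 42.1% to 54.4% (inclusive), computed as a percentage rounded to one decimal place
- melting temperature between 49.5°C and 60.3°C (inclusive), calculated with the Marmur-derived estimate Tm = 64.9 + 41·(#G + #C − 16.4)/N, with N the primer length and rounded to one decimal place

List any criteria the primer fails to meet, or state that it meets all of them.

Base counts: A=4, T=2, G=5, C=7 (length 18).
length: length 18 ✓
GC clamp: 3' end GGC has 3 G/C ✓
GC content: GC 12/18 = 66.7%, outside 42.1–54.4% ✗
Tm: Tm = 64.9 + 41·(12 − 16.4)/18 = 54.9°C ✓

Fails: GC content.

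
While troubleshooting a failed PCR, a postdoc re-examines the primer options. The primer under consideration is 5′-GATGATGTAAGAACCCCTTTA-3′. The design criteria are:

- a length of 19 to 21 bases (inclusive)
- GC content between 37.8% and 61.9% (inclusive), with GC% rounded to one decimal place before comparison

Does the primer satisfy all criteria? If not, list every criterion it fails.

Meets all criteria.

Base counts: A=7, T=6, G=4, C=4 (length 21).
length: length 21 ✓
GC content: GC 8/21 = 38.1% ✓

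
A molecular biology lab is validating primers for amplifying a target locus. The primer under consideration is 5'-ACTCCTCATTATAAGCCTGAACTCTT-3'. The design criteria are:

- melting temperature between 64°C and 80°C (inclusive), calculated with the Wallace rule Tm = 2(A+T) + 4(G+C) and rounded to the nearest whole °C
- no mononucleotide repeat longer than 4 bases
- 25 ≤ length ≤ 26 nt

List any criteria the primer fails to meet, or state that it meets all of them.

Meets all criteria.

Base counts: A=7, T=9, G=2, C=8 (length 26).
Tm: Tm = 2·16 + 4·10 = 72°C ✓
homopolymer run: longest run = 2 ✓
length: length 26 ✓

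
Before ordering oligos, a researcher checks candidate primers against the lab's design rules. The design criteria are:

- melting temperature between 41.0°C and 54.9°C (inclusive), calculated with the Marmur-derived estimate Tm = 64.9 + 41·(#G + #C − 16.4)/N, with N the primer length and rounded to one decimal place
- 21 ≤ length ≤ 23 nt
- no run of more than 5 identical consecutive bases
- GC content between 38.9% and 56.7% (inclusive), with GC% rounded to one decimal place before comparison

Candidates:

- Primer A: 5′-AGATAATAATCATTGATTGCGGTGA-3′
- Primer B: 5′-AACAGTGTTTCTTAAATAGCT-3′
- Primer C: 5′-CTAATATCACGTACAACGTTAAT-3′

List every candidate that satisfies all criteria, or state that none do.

Primer A (25 nt, A=9 T=8 G=6 C=2): Tm = 64.9 + 41·(8 − 16.4)/25 = 51.1°C ✓; length 25, outside 21–23 ✗; longest run = 2 ✓; GC 8/25 = 32.0%, outside 38.9–56.7% ✗ — fails.
Primer B (21 nt, A=7 T=8 G=3 C=3): Tm = 64.9 + 41·(6 − 16.4)/21 = 44.6°C ✓; length 21 ✓; longest run = 3 ✓; GC 6/21 = 28.6%, outside 38.9–56.7% ✗ — fails.
Primer C (23 nt, A=9 T=7 G=2 C=5): Tm = 64.9 + 41·(7 − 16.4)/23 = 48.1°C ✓; length 23 ✓; longest run = 2 ✓; GC 7/23 = 30.4%, outside 38.9–56.7% ✗ — fails.

None of the candidates satisfy all criteria.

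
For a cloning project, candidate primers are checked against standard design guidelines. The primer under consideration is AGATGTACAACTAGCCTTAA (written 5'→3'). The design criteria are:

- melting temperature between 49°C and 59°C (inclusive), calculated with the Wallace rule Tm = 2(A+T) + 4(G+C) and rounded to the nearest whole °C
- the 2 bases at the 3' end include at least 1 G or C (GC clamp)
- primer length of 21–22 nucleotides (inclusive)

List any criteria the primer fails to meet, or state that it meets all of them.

Fails: GC clamp, length.

Base counts: A=8, T=5, G=3, C=4 (length 20).
Tm: Tm = 2·13 + 4·7 = 54°C ✓
GC clamp: 3' end AA has 0 G/C, need ≥1 ✗
length: length 20, outside 21–22 ✗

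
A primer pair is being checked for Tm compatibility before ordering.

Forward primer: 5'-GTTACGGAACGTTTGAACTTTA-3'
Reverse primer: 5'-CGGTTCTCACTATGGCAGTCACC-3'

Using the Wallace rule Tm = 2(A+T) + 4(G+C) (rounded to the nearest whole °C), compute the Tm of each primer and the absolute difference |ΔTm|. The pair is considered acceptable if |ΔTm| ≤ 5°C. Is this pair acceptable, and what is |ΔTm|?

Forward: A=6 T=8 G=5 C=3 → Tm = 2·14 + 4·8 = 60°C.
Reverse: A=4 T=6 G=5 C=8 → Tm = 2·10 + 4·13 = 72°C.
|ΔTm| = |60 − 72| = 12°C, > 5°C.

|ΔTm| = 12°C; the pair is not acceptable.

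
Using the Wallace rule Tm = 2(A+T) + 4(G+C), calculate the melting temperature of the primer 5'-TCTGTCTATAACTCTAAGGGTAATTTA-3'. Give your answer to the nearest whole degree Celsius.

Base counts: A=8, T=11, G=4, C=4 (length 27).
Tm = 2·(8+11) + 4·(4+4) = 2·19 + 4·8 = 38 + 32 = 70°C.

70°C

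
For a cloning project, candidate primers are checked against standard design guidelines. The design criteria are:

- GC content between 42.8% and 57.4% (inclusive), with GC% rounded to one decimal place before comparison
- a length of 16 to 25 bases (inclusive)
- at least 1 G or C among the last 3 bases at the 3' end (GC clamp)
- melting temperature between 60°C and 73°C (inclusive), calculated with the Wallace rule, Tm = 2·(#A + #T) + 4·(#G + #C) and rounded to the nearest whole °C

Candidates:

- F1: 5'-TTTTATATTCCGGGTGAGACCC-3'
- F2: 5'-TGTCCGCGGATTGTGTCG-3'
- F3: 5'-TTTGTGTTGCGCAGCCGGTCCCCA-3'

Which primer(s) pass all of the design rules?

F1 (22 nt, A=4 T=8 G=5 C=5): GC 10/22 = 45.5% ✓; length 22 ✓; 3' end CCC has 3 G/C ✓; Tm = 2·12 + 4·10 = 64°C ✓ — passes.
F2 (18 nt, A=1 T=6 G=7 C=4): GC 11/18 = 61.1%, outside 42.8–57.4% ✗; length 18 ✓; 3' end TCG has 2 G/C ✓; Tm = 2·7 + 4·11 = 58°C, outside 60–73°C ✗ — fails.
F3 (24 nt, A=2 T=7 G=7 C=8): GC 15/24 = 62.5%, outside 42.8–57.4% ✗; length 24 ✓; 3' end CCA has 2 G/C ✓; Tm = 2·9 + 4·15 = 78°C, outside 60–73°C ✗ — fails.

F1 only.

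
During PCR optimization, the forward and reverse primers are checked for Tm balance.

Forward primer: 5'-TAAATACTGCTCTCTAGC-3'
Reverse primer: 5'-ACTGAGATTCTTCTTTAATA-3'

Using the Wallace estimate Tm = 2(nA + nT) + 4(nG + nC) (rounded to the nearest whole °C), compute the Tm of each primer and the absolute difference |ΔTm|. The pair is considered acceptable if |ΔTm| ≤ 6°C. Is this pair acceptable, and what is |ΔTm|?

|ΔTm| = 0°C; the pair is acceptable.

Forward: A=5 T=6 G=2 C=5 → Tm = 2·11 + 4·7 = 50°C.
Reverse: A=6 T=9 G=2 C=3 → Tm = 2·15 + 4·5 = 50°C.
|ΔTm| = |50 − 50| = 0°C, ≤ 6°C.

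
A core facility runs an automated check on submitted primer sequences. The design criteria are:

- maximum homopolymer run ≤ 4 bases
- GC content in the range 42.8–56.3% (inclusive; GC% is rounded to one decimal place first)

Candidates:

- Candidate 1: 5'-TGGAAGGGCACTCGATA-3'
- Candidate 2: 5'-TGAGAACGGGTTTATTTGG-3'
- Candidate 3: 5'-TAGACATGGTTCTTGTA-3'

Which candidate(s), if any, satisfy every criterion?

Candidate 1 (17 nt, A=5 T=3 G=6 C=3): longest run = 3 ✓; GC 9/17 = 52.9% ✓ — passes.
Candidate 2 (19 nt, A=4 T=7 G=7 C=1): longest run = 3 ✓; GC 8/19 = 42.1%, outside 42.8–56.3% ✗ — fails.
Candidate 3 (17 nt, A=4 T=7 G=4 C=2): longest run = 2 ✓; GC 6/17 = 35.3%, outside 42.8–56.3% ✗ — fails.

Candidate 1 only.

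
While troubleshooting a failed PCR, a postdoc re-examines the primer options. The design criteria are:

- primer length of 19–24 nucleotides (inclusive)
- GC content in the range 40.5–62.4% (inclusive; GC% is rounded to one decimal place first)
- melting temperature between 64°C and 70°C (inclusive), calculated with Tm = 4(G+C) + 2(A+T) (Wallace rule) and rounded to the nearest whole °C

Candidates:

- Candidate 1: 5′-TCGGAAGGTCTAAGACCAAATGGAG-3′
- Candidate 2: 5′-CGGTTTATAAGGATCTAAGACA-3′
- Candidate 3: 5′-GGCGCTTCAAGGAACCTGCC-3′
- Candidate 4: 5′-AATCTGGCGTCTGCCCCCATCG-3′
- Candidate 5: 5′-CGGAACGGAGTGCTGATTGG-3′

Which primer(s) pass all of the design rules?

Candidate 1 (25 nt, A=9 T=4 G=8 C=4): length 25, outside 19–24 ✗; GC 12/25 = 48.0% ✓; Tm = 2·13 + 4·12 = 74°C, outside 64–70°C ✗ — fails.
Candidate 2 (22 nt, A=8 T=6 G=5 C=3): length 22 ✓; GC 8/22 = 36.4%, outside 40.5–62.4% ✗; Tm = 2·14 + 4·8 = 60°C, outside 64–70°C ✗ — fails.
Candidate 3 (20 nt, A=4 T=3 G=6 C=7): length 20 ✓; GC 13/20 = 65.0%, outside 40.5–62.4% ✗; Tm = 2·7 + 4·13 = 66°C ✓ — fails.
Candidate 4 (22 nt, A=3 T=5 G=5 C=9): length 22 ✓; GC 14/22 = 63.6%, outside 40.5–62.4% ✗; Tm = 2·8 + 4·14 = 72°C, outside 64–70°C ✗ — fails.
Candidate 5 (20 nt, A=4 T=4 G=9 C=3): length 20 ✓; GC 12/20 = 60.0% ✓; Tm = 2·8 + 4·12 = 64°C ✓ — passes.

Candidate 5 only.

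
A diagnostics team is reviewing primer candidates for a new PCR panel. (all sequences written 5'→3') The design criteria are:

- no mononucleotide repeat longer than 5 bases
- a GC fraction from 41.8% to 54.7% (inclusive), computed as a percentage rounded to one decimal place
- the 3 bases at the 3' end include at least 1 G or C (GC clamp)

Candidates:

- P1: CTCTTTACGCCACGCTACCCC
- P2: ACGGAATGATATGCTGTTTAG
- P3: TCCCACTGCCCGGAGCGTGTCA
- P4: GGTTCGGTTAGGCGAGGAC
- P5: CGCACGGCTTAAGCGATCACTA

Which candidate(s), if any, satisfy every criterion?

P5 only.

P1 (21 nt, A=3 T=5 G=2 C=11): longest run = 4 ✓; GC 13/21 = 61.9%, outside 41.8–54.7% ✗; 3' end CCC has 3 G/C ✓ — fails.
P2 (21 nt, A=6 T=7 G=6 C=2): longest run = 3 ✓; GC 8/21 = 38.1%, outside 41.8–54.7% ✗; 3' end TAG has 1 G/C ✓ — fails.
P3 (22 nt, A=3 T=4 G=6 C=9): longest run = 3 ✓; GC 15/22 = 68.2%, outside 41.8–54.7% ✗; 3' end TCA has 1 G/C ✓ — fails.
P4 (19 nt, A=3 T=4 G=9 C=3): longest run = 2 ✓; GC 12/19 = 63.2%, outside 41.8–54.7% ✗; 3' end GAC has 2 G/C ✓ — fails.
P5 (22 nt, A=6 T=4 G=5 C=7): longest run = 2 ✓; GC 12/22 = 54.5% ✓; 3' end CTA has 1 G/C ✓ — passes.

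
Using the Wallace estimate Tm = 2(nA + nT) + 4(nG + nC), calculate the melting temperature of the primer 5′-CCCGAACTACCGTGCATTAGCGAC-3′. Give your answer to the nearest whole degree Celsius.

Base counts: A=6, T=4, G=5, C=9 (length 24).
Tm = 2·(6+4) + 4·(5+9) = 2·10 + 4·14 = 20 + 56 = 76°C.

76°C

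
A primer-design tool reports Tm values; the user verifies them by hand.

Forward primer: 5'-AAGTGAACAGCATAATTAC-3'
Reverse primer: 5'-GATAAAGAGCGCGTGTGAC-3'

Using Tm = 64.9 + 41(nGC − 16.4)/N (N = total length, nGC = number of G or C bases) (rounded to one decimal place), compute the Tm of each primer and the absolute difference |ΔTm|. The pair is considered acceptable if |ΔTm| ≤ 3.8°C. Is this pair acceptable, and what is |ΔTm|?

Forward: G+C = 6, N = 19 → Tm = 64.9 + 41·(6 − 16.4)/19 = 42.5°C.
Reverse: G+C = 10, N = 19 → Tm = 64.9 + 41·(10 − 16.4)/19 = 51.1°C.
|ΔTm| = |42.5 − 51.1| = 8.6°C, > 3.8°C.

|ΔTm| = 8.6°C; the pair is not acceptable.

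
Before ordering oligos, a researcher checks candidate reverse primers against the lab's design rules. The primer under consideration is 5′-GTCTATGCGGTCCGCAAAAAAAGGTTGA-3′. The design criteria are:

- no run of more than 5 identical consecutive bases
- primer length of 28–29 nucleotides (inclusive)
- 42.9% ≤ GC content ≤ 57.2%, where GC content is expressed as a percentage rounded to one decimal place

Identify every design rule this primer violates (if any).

Fails: homopolymer run.

Base counts: A=9, T=6, G=8, C=5 (length 28).
homopolymer run: longest run = 7, exceeds 5 ✗
length: length 28 ✓
GC content: GC 13/28 = 46.4% ✓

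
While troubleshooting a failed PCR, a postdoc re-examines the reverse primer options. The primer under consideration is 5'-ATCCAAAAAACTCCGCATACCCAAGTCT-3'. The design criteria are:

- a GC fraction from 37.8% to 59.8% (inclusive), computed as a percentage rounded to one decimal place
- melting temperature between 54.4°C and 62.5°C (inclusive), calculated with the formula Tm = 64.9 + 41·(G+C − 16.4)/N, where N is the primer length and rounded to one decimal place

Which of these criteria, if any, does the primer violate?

Meets all criteria.

Base counts: A=11, T=5, G=2, C=10 (length 28).
GC content: GC 12/28 = 42.9% ✓
Tm: Tm = 64.9 + 41·(12 − 16.4)/28 = 58.5°C ✓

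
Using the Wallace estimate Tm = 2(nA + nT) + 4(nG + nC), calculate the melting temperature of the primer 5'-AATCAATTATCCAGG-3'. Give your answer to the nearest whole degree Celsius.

Base counts: A=6, T=4, G=2, C=3 (length 15).
Tm = 2·(6+4) + 4·(2+3) = 2·10 + 4·5 = 20 + 20 = 40°C.

40°C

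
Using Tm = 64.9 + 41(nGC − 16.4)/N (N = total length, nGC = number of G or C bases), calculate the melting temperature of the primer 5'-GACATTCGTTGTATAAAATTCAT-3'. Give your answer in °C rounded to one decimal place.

46.4°C

Base counts: A=8, T=9, G=3, C=3; G+C = 6, N = 23.
Tm = 64.9 + 41·(6 − 16.4)/23 = 64.9 + -426.40/23 = 46.4°C.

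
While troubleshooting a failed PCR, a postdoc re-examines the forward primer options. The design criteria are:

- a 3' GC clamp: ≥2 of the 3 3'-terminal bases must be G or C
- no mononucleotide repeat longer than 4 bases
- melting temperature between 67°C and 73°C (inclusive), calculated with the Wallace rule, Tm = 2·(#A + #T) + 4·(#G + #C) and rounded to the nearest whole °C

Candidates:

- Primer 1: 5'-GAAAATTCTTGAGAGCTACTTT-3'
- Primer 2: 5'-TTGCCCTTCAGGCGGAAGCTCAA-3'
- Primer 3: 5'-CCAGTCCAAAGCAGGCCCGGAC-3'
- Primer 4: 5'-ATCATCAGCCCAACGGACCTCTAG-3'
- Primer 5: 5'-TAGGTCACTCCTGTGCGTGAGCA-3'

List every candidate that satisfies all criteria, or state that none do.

Primer 5 only.

Primer 1 (22 nt, A=7 T=8 G=4 C=3): 3' end TTT has 0 G/C, need ≥2 ✗; longest run = 4 ✓; Tm = 2·15 + 4·7 = 58°C, outside 67–73°C ✗ — fails.
Primer 2 (23 nt, A=5 T=5 G=6 C=7): 3' end CAA has 1 G/C, need ≥2 ✗; longest run = 3 ✓; Tm = 2·10 + 4·13 = 72°C ✓ — fails.
Primer 3 (22 nt, A=6 T=1 G=6 C=9): 3' end GAC has 2 G/C ✓; longest run = 3 ✓; Tm = 2·7 + 4·15 = 74°C, outside 67–73°C ✗ — fails.
Primer 4 (24 nt, A=7 T=4 G=4 C=9): 3' end TAG has 1 G/C, need ≥2 ✗; longest run = 3 ✓; Tm = 2·11 + 4·13 = 74°C, outside 67–73°C ✗ — fails.
Primer 5 (23 nt, A=4 T=6 G=7 C=6): 3' end GCA has 2 G/C ✓; longest run = 2 ✓; Tm = 2·10 + 4·13 = 72°C ✓ — passes.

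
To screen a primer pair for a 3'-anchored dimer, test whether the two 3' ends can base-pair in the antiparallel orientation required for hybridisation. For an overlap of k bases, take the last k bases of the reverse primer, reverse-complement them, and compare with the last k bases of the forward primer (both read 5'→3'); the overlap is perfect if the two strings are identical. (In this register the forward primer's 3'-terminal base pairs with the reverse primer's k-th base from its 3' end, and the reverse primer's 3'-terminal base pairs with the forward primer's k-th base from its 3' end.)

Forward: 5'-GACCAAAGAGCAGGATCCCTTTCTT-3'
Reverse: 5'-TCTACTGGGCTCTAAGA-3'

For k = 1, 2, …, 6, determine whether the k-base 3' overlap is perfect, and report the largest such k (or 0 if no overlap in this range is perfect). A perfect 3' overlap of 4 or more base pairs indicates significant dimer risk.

Longest perfect overlap: 4 complementary base pairs; significant dimer risk (threshold 4).

Last 6 bases (5'→3') — forward …TTTCTT, reverse …CTAAGA.
Reverse complement of the reverse primer's last 6 bases: TCTTAG; its first k bases are the reverse complement of the reverse primer's last k bases, so a perfect k-base overlap needs the forward primer's last k bases to equal them.
Comparing (forward last k vs required): k=1: T vs T ✓; k=2: TT vs TC ✗; k=3: CTT vs TCT ✗; k=4: TCTT vs TCTT ✓; k=5: TTCTT vs TCTTA ✗; k=6: TTTCTT vs TCTTAG ✗.
Perfect overlaps at k = 1, 4; the largest is 4.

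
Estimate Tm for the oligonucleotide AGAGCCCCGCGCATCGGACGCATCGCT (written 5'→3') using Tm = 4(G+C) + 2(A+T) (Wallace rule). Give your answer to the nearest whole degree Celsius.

92°C

Base counts: A=5, T=3, G=8, C=11 (length 27).
Tm = 2·(5+3) + 4·(8+11) = 2·8 + 4·19 = 16 + 76 = 92°C.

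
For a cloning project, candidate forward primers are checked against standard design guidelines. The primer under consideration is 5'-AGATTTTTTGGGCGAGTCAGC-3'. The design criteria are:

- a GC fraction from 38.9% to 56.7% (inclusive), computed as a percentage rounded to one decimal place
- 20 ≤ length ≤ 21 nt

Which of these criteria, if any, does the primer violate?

Base counts: A=4, T=7, G=7, C=3 (length 21).
GC content: GC 10/21 = 47.6% ✓
length: length 21 ✓

Meets all criteria.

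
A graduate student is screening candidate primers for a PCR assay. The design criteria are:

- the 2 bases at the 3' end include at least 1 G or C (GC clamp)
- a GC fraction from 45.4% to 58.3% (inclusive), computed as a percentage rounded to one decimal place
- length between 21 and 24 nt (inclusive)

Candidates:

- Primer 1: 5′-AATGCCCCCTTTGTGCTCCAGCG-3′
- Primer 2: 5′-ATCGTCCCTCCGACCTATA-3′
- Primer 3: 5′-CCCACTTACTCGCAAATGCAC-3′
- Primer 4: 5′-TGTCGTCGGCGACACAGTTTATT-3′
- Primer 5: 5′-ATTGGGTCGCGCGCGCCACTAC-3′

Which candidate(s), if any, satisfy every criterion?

Primer 1 (23 nt, A=3 T=6 G=5 C=9): 3' end CG has 2 G/C ✓; GC 14/23 = 60.9%, outside 45.4–58.3% ✗; length 23 ✓ — fails.
Primer 2 (19 nt, A=4 T=5 G=2 C=8): 3' end TA has 0 G/C, need ≥1 ✗; GC 10/19 = 52.6% ✓; length 19, outside 21–24 ✗ — fails.
Primer 3 (21 nt, A=6 T=4 G=2 C=9): 3' end AC has 1 G/C ✓; GC 11/21 = 52.4% ✓; length 21 ✓ — passes.
Primer 4 (23 nt, A=4 T=8 G=6 C=5): 3' end TT has 0 G/C, need ≥1 ✗; GC 11/23 = 47.8% ✓; length 23 ✓ — fails.
Primer 5 (22 nt, A=3 T=4 G=7 C=8): 3' end AC has 1 G/C ✓; GC 15/22 = 68.2%, outside 45.4–58.3% ✗; length 22 ✓ — fails.

Primer 3 only.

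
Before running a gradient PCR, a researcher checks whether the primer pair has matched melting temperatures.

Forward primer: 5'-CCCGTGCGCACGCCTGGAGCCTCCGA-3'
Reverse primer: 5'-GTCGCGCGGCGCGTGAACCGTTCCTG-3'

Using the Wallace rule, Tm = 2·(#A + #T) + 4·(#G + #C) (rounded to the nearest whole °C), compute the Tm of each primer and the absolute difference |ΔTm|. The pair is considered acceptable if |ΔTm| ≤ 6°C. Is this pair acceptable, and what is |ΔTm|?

Forward: A=3 T=3 G=8 C=12 → Tm = 2·6 + 4·20 = 92°C.
Reverse: A=2 T=5 G=10 C=9 → Tm = 2·7 + 4·19 = 90°C.
|ΔTm| = |92 − 90| = 2°C, ≤ 6°C.

|ΔTm| = 2°C; the pair is acceptable.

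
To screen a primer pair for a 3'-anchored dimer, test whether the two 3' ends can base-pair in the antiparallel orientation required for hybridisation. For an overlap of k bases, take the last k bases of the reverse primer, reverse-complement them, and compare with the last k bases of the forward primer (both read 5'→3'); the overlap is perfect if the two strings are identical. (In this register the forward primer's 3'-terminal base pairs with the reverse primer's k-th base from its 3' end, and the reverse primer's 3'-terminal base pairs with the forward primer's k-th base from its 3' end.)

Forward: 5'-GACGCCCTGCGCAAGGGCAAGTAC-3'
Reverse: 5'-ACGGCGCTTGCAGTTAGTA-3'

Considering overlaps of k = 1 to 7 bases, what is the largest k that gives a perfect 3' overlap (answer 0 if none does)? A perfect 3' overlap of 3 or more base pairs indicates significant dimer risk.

Longest perfect overlap: 3 complementary base pairs; significant dimer risk (threshold 3).

Last 7 bases (5'→3') — forward …CAAGTAC, reverse …GTTAGTA.
Reverse complement of the reverse primer's last 7 bases: TACTAAC; its first k bases are the reverse complement of the reverse primer's last k bases, so a perfect k-base overlap needs the forward primer's last k bases to equal them.
Comparing (forward last k vs required): k=1: C vs T ✗; k=2: AC vs TA ✗; k=3: TAC vs TAC ✓; k=4: GTAC vs TACT ✗; k=5: AGTAC vs TACTA ✗; k=6: AAGTAC vs TACTAA ✗; k=7: CAAGTAC vs TACTAAC ✗.
Only k = 3 is perfect, so the longest perfect 3' overlap is 3.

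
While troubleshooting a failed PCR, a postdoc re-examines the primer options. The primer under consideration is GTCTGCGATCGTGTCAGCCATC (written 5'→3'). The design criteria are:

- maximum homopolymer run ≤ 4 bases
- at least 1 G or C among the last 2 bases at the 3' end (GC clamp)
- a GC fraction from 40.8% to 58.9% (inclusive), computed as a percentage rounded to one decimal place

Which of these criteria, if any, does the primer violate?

Base counts: A=3, T=6, G=6, C=7 (length 22).
homopolymer run: longest run = 2 ✓
GC clamp: 3' end TC has 1 G/C ✓
GC content: GC 13/22 = 59.1%, outside 40.8–58.9% ✗

Fails: GC content.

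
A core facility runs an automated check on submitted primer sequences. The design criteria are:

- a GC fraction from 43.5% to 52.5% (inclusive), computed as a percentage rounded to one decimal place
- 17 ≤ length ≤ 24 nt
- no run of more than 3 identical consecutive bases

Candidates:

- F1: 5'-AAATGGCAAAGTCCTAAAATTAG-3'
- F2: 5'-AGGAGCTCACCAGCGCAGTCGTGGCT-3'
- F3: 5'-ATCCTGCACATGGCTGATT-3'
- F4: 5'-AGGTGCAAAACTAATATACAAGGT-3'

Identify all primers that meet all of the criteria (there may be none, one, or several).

F1 (23 nt, A=11 T=5 G=4 C=3): GC 7/23 = 30.4%, outside 43.5–52.5% ✗; length 23 ✓; longest run = 4, exceeds 3 ✗ — fails.
F2 (26 nt, A=5 T=4 G=9 C=8): GC 17/26 = 65.4%, outside 43.5–52.5% ✗; length 26, outside 17–24 ✗; longest run = 2 ✓ — fails.
F3 (19 nt, A=4 T=6 G=4 C=5): GC 9/19 = 47.4% ✓; length 19 ✓; longest run = 2 ✓ — passes.
F4 (24 nt, A=11 T=5 G=5 C=3): GC 8/24 = 33.3%, outside 43.5–52.5% ✗; length 24 ✓; longest run = 4, exceeds 3 ✗ — fails.

F3 only.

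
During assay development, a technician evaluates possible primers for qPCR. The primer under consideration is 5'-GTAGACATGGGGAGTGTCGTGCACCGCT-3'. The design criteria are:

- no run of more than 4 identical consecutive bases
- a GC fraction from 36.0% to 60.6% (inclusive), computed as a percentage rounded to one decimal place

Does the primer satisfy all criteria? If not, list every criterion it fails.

Fails: GC content.

Base counts: A=5, T=6, G=11, C=6 (length 28).
homopolymer run: longest run = 4 ✓
GC content: GC 17/28 = 60.7%, outside 36.0–60.6% ✗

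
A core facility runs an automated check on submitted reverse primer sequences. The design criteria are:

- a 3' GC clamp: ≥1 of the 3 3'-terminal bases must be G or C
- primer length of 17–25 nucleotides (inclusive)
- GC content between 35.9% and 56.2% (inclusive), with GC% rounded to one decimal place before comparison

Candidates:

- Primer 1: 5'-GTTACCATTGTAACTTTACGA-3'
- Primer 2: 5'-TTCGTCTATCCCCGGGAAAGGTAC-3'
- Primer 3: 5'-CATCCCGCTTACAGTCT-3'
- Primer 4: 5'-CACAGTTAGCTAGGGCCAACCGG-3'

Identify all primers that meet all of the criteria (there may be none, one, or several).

Primer 1 (21 nt, A=6 T=8 G=3 C=4): 3' end CGA has 2 G/C ✓; length 21 ✓; GC 7/21 = 33.3%, outside 35.9–56.2% ✗ — fails.
Primer 2 (24 nt, A=5 T=6 G=6 C=7): 3' end TAC has 1 G/C ✓; length 24 ✓; GC 13/24 = 54.2% ✓ — passes.
Primer 3 (17 nt, A=3 T=5 G=2 C=7): 3' end TCT has 1 G/C ✓; length 17 ✓; GC 9/17 = 52.9% ✓ — passes.
Primer 4 (23 nt, A=6 T=3 G=7 C=7): 3' end CGG has 3 G/C ✓; length 23 ✓; GC 14/23 = 60.9%, outside 35.9–56.2% ✗ — fails.

Primer 2 and Primer 3.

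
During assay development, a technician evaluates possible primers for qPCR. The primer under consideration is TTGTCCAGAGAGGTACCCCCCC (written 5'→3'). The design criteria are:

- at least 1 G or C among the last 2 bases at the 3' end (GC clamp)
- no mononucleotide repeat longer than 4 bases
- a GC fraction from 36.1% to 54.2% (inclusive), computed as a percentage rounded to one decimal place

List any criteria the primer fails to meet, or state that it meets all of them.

Base counts: A=4, T=4, G=5, C=9 (length 22).
GC clamp: 3' end CC has 2 G/C ✓
homopolymer run: longest run = 7, exceeds 4 ✗
GC content: GC 14/22 = 63.6%, outside 36.1–54.2% ✗

Fails: homopolymer run, GC content.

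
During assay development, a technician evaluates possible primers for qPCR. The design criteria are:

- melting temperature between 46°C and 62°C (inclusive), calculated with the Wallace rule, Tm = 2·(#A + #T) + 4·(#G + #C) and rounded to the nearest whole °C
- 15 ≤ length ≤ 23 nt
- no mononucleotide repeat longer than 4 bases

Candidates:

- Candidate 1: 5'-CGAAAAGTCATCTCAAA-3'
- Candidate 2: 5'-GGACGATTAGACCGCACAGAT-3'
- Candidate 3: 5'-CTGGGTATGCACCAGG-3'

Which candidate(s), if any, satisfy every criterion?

Candidate 1 (17 nt, A=8 T=3 G=2 C=4): Tm = 2·11 + 4·6 = 46°C ✓; length 17 ✓; longest run = 4 ✓ — passes.
Candidate 2 (21 nt, A=7 T=3 G=6 C=5): Tm = 2·10 + 4·11 = 64°C, outside 46–62°C ✗; length 21 ✓; longest run = 2 ✓ — fails.
Candidate 3 (16 nt, A=3 T=3 G=6 C=4): Tm = 2·6 + 4·10 = 52°C ✓; length 16 ✓; longest run = 3 ✓ — passes.

Candidate 1 and Candidate 3.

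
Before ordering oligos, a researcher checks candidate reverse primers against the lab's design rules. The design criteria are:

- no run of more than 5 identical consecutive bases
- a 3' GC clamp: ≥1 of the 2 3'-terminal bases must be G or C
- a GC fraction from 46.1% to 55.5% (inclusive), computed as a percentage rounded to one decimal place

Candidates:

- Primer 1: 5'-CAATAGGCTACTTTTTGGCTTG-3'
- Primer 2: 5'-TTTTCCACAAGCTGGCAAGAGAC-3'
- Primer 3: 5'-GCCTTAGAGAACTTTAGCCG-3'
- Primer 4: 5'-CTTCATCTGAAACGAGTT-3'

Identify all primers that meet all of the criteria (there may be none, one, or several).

Primer 1 (22 nt, A=4 T=9 G=5 C=4): longest run = 5 ✓; 3' end TG has 1 G/C ✓; GC 9/22 = 40.9%, outside 46.1–55.5% ✗ — fails.
Primer 2 (23 nt, A=7 T=5 G=5 C=6): longest run = 4 ✓; 3' end AC has 1 G/C ✓; GC 11/23 = 47.8% ✓ — passes.
Primer 3 (20 nt, A=5 T=5 G=5 C=5): longest run = 3 ✓; 3' end CG has 2 G/C ✓; GC 10/20 = 50.0% ✓ — passes.
Primer 4 (18 nt, A=5 T=6 G=3 C=4): longest run = 3 ✓; 3' end TT has 0 G/C, need ≥1 ✗; GC 7/18 = 38.9%, outside 46.1–55.5% ✗ — fails.

Primer 2 and Primer 3.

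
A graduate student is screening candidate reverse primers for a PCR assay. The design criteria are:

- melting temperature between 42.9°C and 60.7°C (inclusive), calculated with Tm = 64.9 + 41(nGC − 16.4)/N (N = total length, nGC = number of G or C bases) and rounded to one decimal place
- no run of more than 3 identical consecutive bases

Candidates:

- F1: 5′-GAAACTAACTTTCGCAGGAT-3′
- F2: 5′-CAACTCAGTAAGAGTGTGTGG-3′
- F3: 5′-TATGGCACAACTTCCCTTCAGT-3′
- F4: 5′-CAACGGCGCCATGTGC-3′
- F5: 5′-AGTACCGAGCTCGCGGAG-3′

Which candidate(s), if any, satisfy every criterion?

F1 (20 nt, A=7 T=5 G=4 C=4): Tm = 64.9 + 41·(8 − 16.4)/20 = 47.7°C ✓; longest run = 3 ✓ — passes.
F2 (21 nt, A=6 T=5 G=7 C=3): Tm = 64.9 + 41·(10 − 16.4)/21 = 52.4°C ✓; longest run = 2 ✓ — passes.
F3 (22 nt, A=5 T=7 G=3 C=7): Tm = 64.9 + 41·(10 − 16.4)/22 = 53.0°C ✓; longest run = 3 ✓ — passes.
F4 (16 nt, A=3 T=2 G=5 C=6): Tm = 64.9 + 41·(11 − 16.4)/16 = 51.1°C ✓; longest run = 2 ✓ — passes.
F5 (18 nt, A=4 T=2 G=7 C=5): Tm = 64.9 + 41·(12 − 16.4)/18 = 54.9°C ✓; longest run = 2 ✓ — passes.

F1, F2, F3, F4 and F5.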